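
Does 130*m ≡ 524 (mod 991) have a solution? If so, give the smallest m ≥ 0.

gcd(130, 991) = 1, so a unique solution mod 991 exists.
130⁻¹ ≡ 526 (mod 991).
m ≡ 526*524 ≡ 126 (mod 991).

126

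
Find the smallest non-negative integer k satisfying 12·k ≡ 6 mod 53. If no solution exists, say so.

gcd(12, 53) = 1, so a unique solution mod 53 exists.
12⁻¹ ≡ 31 (mod 53).
k ≡ 31·6 ≡ 27 (mod 53).

27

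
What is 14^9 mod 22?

Compute successive squares:
9 in binary is 1001, i.e. 9 = 8 + 1.
14^1 ≡ 14 (mod 22)
14^2 ≡ 14^2 = 196 ≡ 20 (mod 22)
14^4 ≡ 20^2 = 400 ≡ 4 (mod 22)
14^8 ≡ 4^2 = 16 (mod 22)
14^9 = 14^8 × 14^1 ≡ 16 × 14 (mod 22).
16 × 14 = 224 ≡ 4 (mod 22).

4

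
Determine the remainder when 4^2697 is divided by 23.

4^1 ≡ 4 (mod 23)
4^2 ≡ 4^2 = 16 (mod 23)
4^4 ≡ 16^2 = 256 ≡ 3 (mod 23)
4^8 ≡ 3^2 = 9 (mod 23)
4^16 ≡ 9^2 = 81 ≡ 12 (mod 23)
4^32 ≡ 12^2 = 144 ≡ 6 (mod 23)
4^64 ≡ 6^2 = 36 ≡ 13 (mod 23)
4^128 ≡ 13^2 = 169 ≡ 8 (mod 23)
4^256 ≡ 8^2 = 64 ≡ 18 (mod 23)
4^512 ≡ 18^2 = 324 ≡ 2 (mod 23)
4^1024 ≡ 2^2 = 4 (mod 23)
4^2048 ≡ 4^2 = 16 (mod 23)
4^2697 = 4^2048 × 4^512 × 4^128 × 4^8 × 4^1 ≡ 16 × 2 × 8 × 9 × 4 (mod 23).
Accumulate the product:
16 × 2 = 32 ≡ 9
9 × 8 = 72 ≡ 3
3 × 9 = 27 ≡ 4
4 × 4 = 16

16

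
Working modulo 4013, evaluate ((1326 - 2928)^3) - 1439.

2061

1326 - 2928 = -1602 ≡ 2411 (mod 4013)
(2411)^3 ≡ 3500 (mod 4013)
3500 - 1439 = 2061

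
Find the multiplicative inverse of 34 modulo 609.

412

Apply the Euclidean algorithm and back-substitute:
609 = 17·34 + 31
34 = 1·31 + 3
31 = 10·3 + 1
3 = 3·1 + 0
gcd(34, 609) = 1, so the inverse exists.
Back-substitute for 1:
1 = 1·31 − 10·3
  = −10·34 + 11·31
  = 11·609 − 197·34
So 34⁻¹ ≡ −197 ≡ 412 (mod 609).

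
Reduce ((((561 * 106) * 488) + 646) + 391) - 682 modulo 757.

561 * 106 = 59466 ≡ 420 (mod 757)
420 * 488 = 204960 ≡ 570 (mod 757)
570 + 646 = 1216 ≡ 459 (mod 757)
459 + 391 = 850 ≡ 93 (mod 757)
93 - 682 = -589 ≡ 168 (mod 757)

168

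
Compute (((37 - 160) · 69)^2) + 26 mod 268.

37 - 160 = -123 ≡ 145 (mod 268)
145 · 69 = 10005 ≡ 89 (mod 268)
(89)^2 ≡ 149 (mod 268)
149 + 26 = 175

175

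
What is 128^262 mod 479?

428

Compute successive squares:
262 in binary is 100000110, i.e. 262 = 256 + 4 + 2.
128^1 ≡ 128 (mod 479)
128^2 ≡ 128^2 = 16384 ≡ 98 (mod 479)
128^4 ≡ 98^2 = 9604 ≡ 24 (mod 479)
128^8 ≡ 24^2 = 576 ≡ 97 (mod 479)
128^16 ≡ 97^2 = 9409 ≡ 308 (mod 479)
128^32 ≡ 308^2 = 94864 ≡ 22 (mod 479)
128^64 ≡ 22^2 = 484 ≡ 5 (mod 479)
128^128 ≡ 5^2 = 25 (mod 479)
128^256 ≡ 25^2 = 625 ≡ 146 (mod 479)
128^262 = 128^256 × 128^4 × 128^2 ≡ 146 × 24 × 98 (mod 479).
Accumulate the product:
146 × 24 = 3504 ≡ 151
151 × 98 = 14798 ≡ 428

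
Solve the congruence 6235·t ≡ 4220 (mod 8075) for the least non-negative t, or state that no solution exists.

577

gcd(6235, 8075) = 5, and 5 | 4220, so solutions exist.
Divide through by 5: 1247·t ≡ 844 mod 1615.
1247⁻¹ ≡ 768 (mod 1615).
t ≡ 768·844 ≡ 577 (mod 1615).
The smallest non-negative solution is t = 577.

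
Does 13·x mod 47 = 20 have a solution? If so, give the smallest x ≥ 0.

16

gcd(13, 47) = 1, so a unique solution mod 47 exists.
13⁻¹ ≡ 29 (mod 47).
x ≡ 29·20 ≡ 16 (mod 47).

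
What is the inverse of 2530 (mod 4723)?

939

By the extended Euclidean algorithm:
4723 = 1×2530 + 2193
2530 = 1×2193 + 337
2193 = 6×337 + 171
337 = 1×171 + 166
171 = 1×166 + 5
166 = 33×5 + 1
5 = 5×1 + 0
gcd(2530, 4723) = 1, so the inverse exists.
Bézout: 1 = −503×4723 + 939×2530.
So 2530⁻¹ ≡ 939 (mod 4723).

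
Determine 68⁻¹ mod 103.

50

Run the extended Euclidean algorithm:
103 = 1×68 + 35
68 = 1×35 + 33
35 = 1×33 + 2
33 = 16×2 + 1
2 = 2×1 + 0
gcd(68, 103) = 1, so the inverse exists.
Bézout: 1 = −33×103 + 50×68.
So 68⁻¹ ≡ 50 (mod 103).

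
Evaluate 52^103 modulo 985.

58

Using repeated squaring:
52^1 ≡ 52 (mod 985)
52^2 ≡ 52^2 = 2704 ≡ 734 (mod 985)
52^4 ≡ 734^2 = 538756 ≡ 946 (mod 985)
52^8 ≡ 946^2 = 894916 ≡ 536 (mod 985)
52^16 ≡ 536^2 = 287296 ≡ 661 (mod 985)
52^32 ≡ 661^2 = 436921 ≡ 566 (mod 985)
52^64 ≡ 566^2 = 320356 ≡ 231 (mod 985)
52^103 = 52^64 * 52^32 * 52^4 * 52^2 * 52^1 ≡ 231 * 566 * 946 * 734 * 52 (mod 985).
Accumulate the product:
231 * 566 = 130746 ≡ 726
726 * 946 = 686796 ≡ 251
251 * 734 = 184234 ≡ 39
39 * 52 = 2028 ≡ 58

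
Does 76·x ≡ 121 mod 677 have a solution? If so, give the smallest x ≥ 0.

349

gcd(76, 677) = 1, so a unique solution mod 677 exists.
76⁻¹ ≡ 98 (mod 677).
x ≡ 98·121 ≡ 349 (mod 677).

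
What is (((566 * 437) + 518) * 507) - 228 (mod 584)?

566 * 437 = 247342 ≡ 310 (mod 584)
310 + 518 = 828 ≡ 244 (mod 584)
244 * 507 = 123708 ≡ 484 (mod 584)
484 - 228 = 256

256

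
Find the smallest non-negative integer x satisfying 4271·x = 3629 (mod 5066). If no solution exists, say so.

gcd(4271, 5066) = 1, so a unique solution mod 5066 exists.
4271⁻¹ ≡ 4467 (mod 5066).
x ≡ 4467·3629 ≡ 4609 (mod 5066).

4609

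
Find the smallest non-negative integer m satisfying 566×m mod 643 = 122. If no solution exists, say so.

gcd(566, 643) = 1, so a unique solution mod 643 exists.
566⁻¹ ≡ 167 (mod 643).
m ≡ 167×122 ≡ 441 (mod 643).

441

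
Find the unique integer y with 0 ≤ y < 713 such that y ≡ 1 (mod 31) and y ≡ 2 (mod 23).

31⁻¹ mod 23: 31·3 ≡ 1 (mod 23), so 31⁻¹ ≡ 3.
y = 1 + 31·((2 − 1)·3 mod 23) = 1 + 31·3 = 94.
Check: 94 mod 31 = 1, 94 mod 23 = 2. ✓

94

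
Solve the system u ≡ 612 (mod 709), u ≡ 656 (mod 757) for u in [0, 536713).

709⁻¹ mod 757: 709·205 ≡ 1 (mod 757), so 709⁻¹ ≡ 205.
u = 612 + 709·((656 − 612)·205 mod 757) = 612 + 709·693 = 491949.

491949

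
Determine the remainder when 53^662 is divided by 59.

By square-and-multiply:
53^1 ≡ 53 (mod 59)
53^2 ≡ 53^2 = 2809 ≡ 36 (mod 59)
53^4 ≡ 36^2 = 1296 ≡ 57 (mod 59)
53^8 ≡ 57^2 = 3249 ≡ 4 (mod 59)
53^16 ≡ 4^2 = 16 (mod 59)
53^32 ≡ 16^2 = 256 ≡ 20 (mod 59)
53^64 ≡ 20^2 = 400 ≡ 46 (mod 59)
53^128 ≡ 46^2 = 2116 ≡ 51 (mod 59)
53^256 ≡ 51^2 = 2601 ≡ 5 (mod 59)
53^512 ≡ 5^2 = 25 (mod 59)
53^662 = 53^512 * 53^128 * 53^16 * 53^4 * 53^2 ≡ 25 * 51 * 16 * 57 * 36 (mod 59).
Accumulate the product:
25 * 51 = 1275 ≡ 36
36 * 16 = 576 ≡ 45
45 * 57 = 2565 ≡ 28
28 * 36 = 1008 ≡ 5

5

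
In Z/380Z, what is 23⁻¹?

By the extended Euclidean algorithm:
380 = 16*23 + 12
23 = 1*12 + 11
12 = 1*11 + 1
11 = 11*1 + 0
gcd(23, 380) = 1, so the inverse exists.
Bézout: 1 = 2*380 − 33*23.
So 23⁻¹ ≡ −33 ≡ 347 (mod 380).

347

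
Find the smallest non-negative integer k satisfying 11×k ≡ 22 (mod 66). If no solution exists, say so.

2

gcd(11, 66) = 11, and 11 | 22, so solutions exist.
Divide through by 11: 1×k mod 6 = 2.
1⁻¹ ≡ 1 (mod 6).
k ≡ 1×2 ≡ 2 (mod 6).
The smallest non-negative solution is k = 2.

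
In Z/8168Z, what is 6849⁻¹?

1833

By the extended Euclidean algorithm:
8168 = 1*6849 + 1319
6849 = 5*1319 + 254
1319 = 5*254 + 49
254 = 5*49 + 9
49 = 5*9 + 4
9 = 2*4 + 1
4 = 4*1 + 0
gcd(6849, 8168) = 1, so the inverse exists.
Bézout: 1 = −1537*8168 + 1833*6849.
So 6849⁻¹ ≡ 1833 (mod 8168).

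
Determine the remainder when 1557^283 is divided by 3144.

Compute successive squares:
283 in binary is 100011011, i.e. 283 = 256 + 16 + 8 + 2 + 1.
1557^1 ≡ 1557 (mod 3144)
1557^2 ≡ 1557^2 = 2424249 ≡ 225 (mod 3144)
1557^4 ≡ 225^2 = 50625 ≡ 321 (mod 3144)
1557^8 ≡ 321^2 = 103041 ≡ 2433 (mod 3144)
1557^16 ≡ 2433^2 = 5919489 ≡ 2481 (mod 3144)
1557^32 ≡ 2481^2 = 6155361 ≡ 2553 (mod 3144)
1557^64 ≡ 2553^2 = 6517809 ≡ 297 (mod 3144)
1557^128 ≡ 297^2 = 88209 ≡ 177 (mod 3144)
1557^256 ≡ 177^2 = 31329 ≡ 3033 (mod 3144)
1557^283 = 1557^256 * 1557^16 * 1557^8 * 1557^2 * 1557^1 ≡ 3033 * 2481 * 2433 * 225 * 1557 (mod 3144).
Accumulate the product:
3033 * 2481 = 7524873 ≡ 1281
1281 * 2433 = 3116673 ≡ 969
969 * 225 = 218025 ≡ 1089
1089 * 1557 = 1695573 ≡ 957

957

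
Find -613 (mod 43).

32

-613 = -15·43 + 32, so -613 ≡ 32 (mod 43).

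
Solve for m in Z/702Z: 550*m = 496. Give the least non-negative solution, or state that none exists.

gcd(550, 702) = 2, and 2 | 496, so solutions exist.
Divide through by 2: 275*m ≡ 248 (mod 351).
275⁻¹ ≡ 254 (mod 351).
m ≡ 254*248 ≡ 163 (mod 351).
The smallest non-negative solution is m = 163.

163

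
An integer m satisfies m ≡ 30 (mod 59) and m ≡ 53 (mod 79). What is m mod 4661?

3924

59⁻¹ mod 79: 59×75 ≡ 1 (mod 79), so 59⁻¹ ≡ 75.
m = 30 + 59×((53 − 30)×75 mod 79) = 30 + 59×66 = 3924.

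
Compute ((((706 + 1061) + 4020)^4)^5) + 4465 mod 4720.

1826

706 + 1061 = 1767
1767 + 4020 = 5787 ≡ 1067 (mod 4720)
(1067)^4 ≡ 4401 (mod 4720)
(4401)^5 ≡ 2081 (mod 4720)
2081 + 4465 = 6546 ≡ 1826 (mod 4720)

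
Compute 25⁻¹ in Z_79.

19

79 = 3×25 + 4
25 = 6×4 + 1
4 = 4×1 + 0
gcd(25, 79) = 1, so the inverse exists.
Back-substitute for 1:
1 = 1×25 − 6×4
  = −6×79 + 19×25
So 25⁻¹ ≡ 19 (mod 79).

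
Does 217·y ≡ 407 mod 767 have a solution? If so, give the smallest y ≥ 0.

168

gcd(217, 767) = 1, so a unique solution mod 767 exists.
217⁻¹ ≡ 562 (mod 767).
y ≡ 562·407 ≡ 168 (mod 767).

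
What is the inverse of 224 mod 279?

279 = 1×224 + 55
224 = 4×55 + 4
55 = 13×4 + 3
4 = 1×3 + 1
3 = 3×1 + 0
gcd(224, 279) = 1, so the inverse exists.
Back-substitute for 1:
1 = 1×4 − 1×3
  = −1×55 + 14×4
  = 14×224 − 57×55
  = −57×279 + 71×224
So 224⁻¹ ≡ 71 (mod 279).

71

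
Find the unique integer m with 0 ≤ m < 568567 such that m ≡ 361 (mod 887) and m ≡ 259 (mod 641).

249608

887⁻¹ mod 641: 887*456 ≡ 1 (mod 641), so 887⁻¹ ≡ 456.
m = 361 + 887*((259 − 361)*456 mod 641) = 361 + 887*281 = 249608.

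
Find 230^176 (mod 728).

120

Compute successive squares:
176 in binary is 10110000, i.e. 176 = 128 + 32 + 16.
230^1 ≡ 230 (mod 728)
230^2 ≡ 230^2 = 52900 ≡ 484 (mod 728)
230^4 ≡ 484^2 = 234256 ≡ 568 (mod 728)
230^8 ≡ 568^2 = 322624 ≡ 120 (mod 728)
230^16 ≡ 120^2 = 14400 ≡ 568 (mod 728)
230^32 ≡ 568^2 = 322624 ≡ 120 (mod 728)
230^64 ≡ 120^2 = 14400 ≡ 568 (mod 728)
230^128 ≡ 568^2 = 322624 ≡ 120 (mod 728)
230^176 = 230^128 * 230^32 * 230^16 ≡ 120 * 120 * 568 (mod 728).
Accumulate the product:
120 * 120 = 14400 ≡ 568
568 * 568 = 322624 ≡ 120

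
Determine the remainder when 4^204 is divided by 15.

1

By square-and-multiply:
4^1 ≡ 4 (mod 15)
4^2 ≡ 4^2 = 16 ≡ 1 (mod 15)
4^4 ≡ 1^2 = 1 (mod 15)
4^8 ≡ 1^2 = 1 (mod 15)
4^16 ≡ 1^2 = 1 (mod 15)
4^32 ≡ 1^2 = 1 (mod 15)
4^64 ≡ 1^2 = 1 (mod 15)
4^128 ≡ 1^2 = 1 (mod 15)
4^204 = 4^128 · 4^64 · 4^8 · 4^4 ≡ 1 · 1 · 1 · 1 (mod 15).
Accumulate the product:
1 · 1 = 1
1 · 1 = 1
1 · 1 = 1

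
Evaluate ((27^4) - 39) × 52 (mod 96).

72

(27)^4 ≡ 81 (mod 96)
81 - 39 = 42
42 × 52 = 2184 ≡ 72 (mod 96)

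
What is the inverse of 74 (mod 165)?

Apply the Euclidean algorithm and back-substitute:
165 = 2·74 + 17
74 = 4·17 + 6
17 = 2·6 + 5
6 = 1·5 + 1
5 = 5·1 + 0
gcd(74, 165) = 1, so the inverse exists.
Back-substitute for 1:
1 = 1·6 − 1·5
  = −1·17 + 3·6
  = 3·74 − 13·17
  = −13·165 + 29·74
So 74⁻¹ ≡ 29 (mod 165).

29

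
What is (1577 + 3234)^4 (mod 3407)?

327

1577 + 3234 = 4811 ≡ 1404 (mod 3407)
(1404)^4 ≡ 327 (mod 3407)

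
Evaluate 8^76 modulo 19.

11

Compute successive squares:
76 in binary is 1001100, i.e. 76 = 64 + 8 + 4.
8^1 ≡ 8 (mod 19)
8^2 ≡ 8^2 = 64 ≡ 7 (mod 19)
8^4 ≡ 7^2 = 49 ≡ 11 (mod 19)
8^8 ≡ 11^2 = 121 ≡ 7 (mod 19)
8^16 ≡ 7^2 = 49 ≡ 11 (mod 19)
8^32 ≡ 11^2 = 121 ≡ 7 (mod 19)
8^64 ≡ 7^2 = 49 ≡ 11 (mod 19)
8^76 = 8^64 · 8^8 · 8^4 ≡ 11 · 7 · 11 (mod 19).
Accumulate the product:
11 · 7 = 77 ≡ 1
1 · 11 = 11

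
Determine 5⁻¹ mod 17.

By the extended Euclidean algorithm:
17 = 3·5 + 2
5 = 2·2 + 1
2 = 2·1 + 0
gcd(5, 17) = 1, so the inverse exists.
Back-substitute for 1:
1 = 1·5 − 2·2
  = −2·17 + 7·5
So 5⁻¹ ≡ 7 (mod 17).

7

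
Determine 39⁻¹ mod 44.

35

Apply the Euclidean algorithm and back-substitute:
44 = 1*39 + 5
39 = 7*5 + 4
5 = 1*4 + 1
4 = 4*1 + 0
gcd(39, 44) = 1, so the inverse exists.
Back-substitute for 1:
1 = 1*5 − 1*4
  = −1*39 + 8*5
  = 8*44 − 9*39
So 39⁻¹ ≡ −9 ≡ 35 (mod 44).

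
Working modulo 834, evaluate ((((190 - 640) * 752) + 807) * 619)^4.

190 - 640 = -450 ≡ 384 (mod 834)
384 * 752 = 288768 ≡ 204 (mod 834)
204 + 807 = 1011 ≡ 177 (mod 834)
177 * 619 = 109563 ≡ 309 (mod 834)
(309)^4 ≡ 561 (mod 834)

561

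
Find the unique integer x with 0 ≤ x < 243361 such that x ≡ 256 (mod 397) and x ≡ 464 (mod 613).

397⁻¹ mod 613: 397*105 ≡ 1 (mod 613), so 397⁻¹ ≡ 105.
x = 256 + 397*((464 − 256)*105 mod 613) = 256 + 397*385 = 153101.

153101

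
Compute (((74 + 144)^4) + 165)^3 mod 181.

74 + 144 = 218 ≡ 37 (mod 181)
(37)^4 ≡ 87 (mod 181)
87 + 165 = 252 ≡ 71 (mod 181)
(71)^3 ≡ 74 (mod 181)

74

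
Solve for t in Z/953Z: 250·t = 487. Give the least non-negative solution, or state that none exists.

82

gcd(250, 953) = 1, so a unique solution mod 953 exists.
250⁻¹ ≡ 507 (mod 953).
t ≡ 507·487 ≡ 82 (mod 953).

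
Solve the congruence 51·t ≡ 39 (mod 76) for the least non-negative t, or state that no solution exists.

41

gcd(51, 76) = 1, so a unique solution mod 76 exists.
51⁻¹ ≡ 3 (mod 76).
t ≡ 3·39 ≡ 41 (mod 76).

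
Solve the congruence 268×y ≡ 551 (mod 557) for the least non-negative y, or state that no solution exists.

478

gcd(268, 557) = 1, so a unique solution mod 557 exists.
268⁻¹ ≡ 106 (mod 557).
y ≡ 106×551 ≡ 478 (mod 557).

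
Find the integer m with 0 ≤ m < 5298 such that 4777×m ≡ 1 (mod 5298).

5298 = 1*4777 + 521
4777 = 9*521 + 88
521 = 5*88 + 81
88 = 1*81 + 7
81 = 11*7 + 4
7 = 1*4 + 3
4 = 1*3 + 1
3 = 3*1 + 0
gcd(4777, 5298) = 1, so the inverse exists.
Back-substitute for 1:
1 = 1*4 − 1*3
  = −1*7 + 2*4
  = 2*81 − 23*7
  = −23*88 + 25*81
  = 25*521 − 148*88
  = −148*4777 + 1357*521
  = 1357*5298 − 1505*4777
So 4777⁻¹ ≡ −1505 ≡ 3793 (mod 5298).

3793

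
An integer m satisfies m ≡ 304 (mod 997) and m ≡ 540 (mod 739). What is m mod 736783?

997⁻¹ mod 739: 997×169 ≡ 1 (mod 739), so 997⁻¹ ≡ 169.
m = 304 + 997×((540 − 304)×169 mod 739) = 304 + 997×717 = 715153.
Check: 715153 mod 997 = 304, 715153 mod 739 = 540. ✓

715153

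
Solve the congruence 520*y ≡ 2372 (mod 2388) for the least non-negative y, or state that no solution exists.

101

gcd(520, 2388) = 4, and 4 | 2372, so solutions exist.
Divide through by 4: 130*y mod 597 = 593.
130⁻¹ ≡ 124 (mod 597).
y ≡ 124*593 ≡ 101 (mod 597).
The smallest non-negative solution is y = 101.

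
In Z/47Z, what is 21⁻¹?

Apply the Euclidean algorithm and back-substitute:
47 = 2×21 + 5
21 = 4×5 + 1
5 = 5×1 + 0
gcd(21, 47) = 1, so the inverse exists.
Back-substitute for 1:
1 = 1×21 − 4×5
  = −4×47 + 9×21
So 21⁻¹ ≡ 9 (mod 47).

9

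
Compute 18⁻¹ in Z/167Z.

167 = 9·18 + 5
18 = 3·5 + 3
5 = 1·3 + 2
3 = 1·2 + 1
2 = 2·1 + 0
gcd(18, 167) = 1, so the inverse exists.
Back-substitute for 1:
1 = 1·3 − 1·2
  = −1·5 + 2·3
  = 2·18 − 7·5
  = −7·167 + 65·18
So 18⁻¹ ≡ 65 (mod 167).

65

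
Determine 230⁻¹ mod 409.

393

Apply the Euclidean algorithm and back-substitute:
409 = 1·230 + 179
230 = 1·179 + 51
179 = 3·51 + 26
51 = 1·26 + 25
26 = 1·25 + 1
25 = 25·1 + 0
gcd(230, 409) = 1, so the inverse exists.
Bézout: 1 = 9·409 − 16·230.
So 230⁻¹ ≡ −16 ≡ 393 (mod 409).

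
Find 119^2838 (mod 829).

119^1 ≡ 119 (mod 829)
119^2 ≡ 119^2 = 14161 ≡ 68 (mod 829)
119^4 ≡ 68^2 = 4624 ≡ 479 (mod 829)
119^8 ≡ 479^2 = 229441 ≡ 637 (mod 829)
119^16 ≡ 637^2 = 405769 ≡ 388 (mod 829)
119^32 ≡ 388^2 = 150544 ≡ 495 (mod 829)
119^64 ≡ 495^2 = 245025 ≡ 470 (mod 829)
119^128 ≡ 470^2 = 220900 ≡ 386 (mod 829)
119^256 ≡ 386^2 = 148996 ≡ 605 (mod 829)
119^512 ≡ 605^2 = 366025 ≡ 436 (mod 829)
119^1024 ≡ 436^2 = 190096 ≡ 255 (mod 829)
119^2048 ≡ 255^2 = 65025 ≡ 363 (mod 829)
119^2838 = 119^2048 × 119^512 × 119^256 × 119^16 × 119^4 × 119^2 ≡ 363 × 436 × 605 × 388 × 479 × 68 (mod 829).
Accumulate the product:
363 × 436 = 158268 ≡ 758
758 × 605 = 458590 ≡ 153
153 × 388 = 59364 ≡ 505
505 × 479 = 241895 ≡ 656
656 × 68 = 44608 ≡ 671

671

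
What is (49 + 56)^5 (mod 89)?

49 + 56 = 105 ≡ 16 (mod 89)
(16)^5 ≡ 67 (mod 89)

67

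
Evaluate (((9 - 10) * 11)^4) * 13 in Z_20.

13

9 - 10 = -1 ≡ 19 (mod 20)
19 * 11 = 209 ≡ 9 (mod 20)
(9)^4 ≡ 1 (mod 20)
1 * 13 = 13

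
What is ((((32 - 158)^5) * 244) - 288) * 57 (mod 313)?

294

32 - 158 = -126 ≡ 187 (mod 313)
(187)^5 ≡ 17 (mod 313)
17 * 244 = 4148 ≡ 79 (mod 313)
79 - 288 = -209 ≡ 104 (mod 313)
104 * 57 = 5928 ≡ 294 (mod 313)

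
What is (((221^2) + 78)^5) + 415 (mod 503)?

426

(221)^2 ≡ 50 (mod 503)
50 + 78 = 128
(128)^5 ≡ 11 (mod 503)
11 + 415 = 426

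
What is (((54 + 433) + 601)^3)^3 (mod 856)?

54 + 433 = 487
487 + 601 = 1088 ≡ 232 (mod 856)
(232)^3 ≡ 696 (mod 856)
(696)^3 ≡ 816 (mod 856)

816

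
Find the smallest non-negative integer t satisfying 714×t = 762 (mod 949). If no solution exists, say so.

gcd(714, 949) = 1, so a unique solution mod 949 exists.
714⁻¹ ≡ 844 (mod 949).
t ≡ 844×762 ≡ 655 (mod 949).

655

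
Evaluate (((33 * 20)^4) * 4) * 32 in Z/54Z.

33 * 20 = 660 ≡ 12 (mod 54)
(12)^4 ≡ 0 (mod 54)
0 * 4 = 0
0 * 32 = 0

0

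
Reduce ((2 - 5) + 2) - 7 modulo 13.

2 - 5 = -3 ≡ 10 (mod 13)
10 + 2 = 12
12 - 7 = 5

5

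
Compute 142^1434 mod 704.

320

142^1 ≡ 142 (mod 704)
142^2 ≡ 142^2 = 20164 ≡ 452 (mod 704)
142^4 ≡ 452^2 = 204304 ≡ 144 (mod 704)
142^8 ≡ 144^2 = 20736 ≡ 320 (mod 704)
142^16 ≡ 320^2 = 102400 ≡ 320 (mod 704)
142^32 ≡ 320^2 = 102400 ≡ 320 (mod 704)
142^64 ≡ 320^2 = 102400 ≡ 320 (mod 704)
142^128 ≡ 320^2 = 102400 ≡ 320 (mod 704)
142^256 ≡ 320^2 = 102400 ≡ 320 (mod 704)
142^512 ≡ 320^2 = 102400 ≡ 320 (mod 704)
142^1024 ≡ 320^2 = 102400 ≡ 320 (mod 704)
142^1434 = 142^1024 × 142^256 × 142^128 × 142^16 × 142^8 × 142^2 ≡ 320 × 320 × 320 × 320 × 320 × 452 (mod 704).
Accumulate the product:
320 × 320 = 102400 ≡ 320
320 × 320 = 102400 ≡ 320
320 × 320 = 102400 ≡ 320
320 × 320 = 102400 ≡ 320
320 × 452 = 144640 ≡ 320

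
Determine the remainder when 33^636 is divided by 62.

Using repeated squaring:
33^1 ≡ 33 (mod 62)
33^2 ≡ 33^2 = 1089 ≡ 35 (mod 62)
33^4 ≡ 35^2 = 1225 ≡ 47 (mod 62)
33^8 ≡ 47^2 = 2209 ≡ 39 (mod 62)
33^16 ≡ 39^2 = 1521 ≡ 33 (mod 62)
33^32 ≡ 33^2 = 1089 ≡ 35 (mod 62)
33^64 ≡ 35^2 = 1225 ≡ 47 (mod 62)
33^128 ≡ 47^2 = 2209 ≡ 39 (mod 62)
33^256 ≡ 39^2 = 1521 ≡ 33 (mod 62)
33^512 ≡ 33^2 = 1089 ≡ 35 (mod 62)
33^636 = 33^512 * 33^64 * 33^32 * 33^16 * 33^8 * 33^4 ≡ 35 * 47 * 35 * 33 * 39 * 47 (mod 62).
Accumulate the product:
35 * 47 = 1645 ≡ 33
33 * 35 = 1155 ≡ 39
39 * 33 = 1287 ≡ 47
47 * 39 = 1833 ≡ 35
35 * 47 = 1645 ≡ 33

33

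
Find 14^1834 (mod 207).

13

14^1 ≡ 14 (mod 207)
14^2 ≡ 14^2 = 196 (mod 207)
14^4 ≡ 196^2 = 38416 ≡ 121 (mod 207)
14^8 ≡ 121^2 = 14641 ≡ 151 (mod 207)
14^16 ≡ 151^2 = 22801 ≡ 31 (mod 207)
14^32 ≡ 31^2 = 961 ≡ 133 (mod 207)
14^64 ≡ 133^2 = 17689 ≡ 94 (mod 207)
14^128 ≡ 94^2 = 8836 ≡ 142 (mod 207)
14^256 ≡ 142^2 = 20164 ≡ 85 (mod 207)
14^512 ≡ 85^2 = 7225 ≡ 187 (mod 207)
14^1024 ≡ 187^2 = 34969 ≡ 193 (mod 207)
14^1834 = 14^1024 * 14^512 * 14^256 * 14^32 * 14^8 * 14^2 ≡ 193 * 187 * 85 * 133 * 151 * 196 (mod 207).
Accumulate the product:
193 * 187 = 36091 ≡ 73
73 * 85 = 6205 ≡ 202
202 * 133 = 26866 ≡ 163
163 * 151 = 24613 ≡ 187
187 * 196 = 36652 ≡ 13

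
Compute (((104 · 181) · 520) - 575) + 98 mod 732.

104 · 181 = 18824 ≡ 524 (mod 732)
524 · 520 = 272480 ≡ 176 (mod 732)
176 - 575 = -399 ≡ 333 (mod 732)
333 + 98 = 431

431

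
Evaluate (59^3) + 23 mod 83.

(59)^3 ≡ 37 (mod 83)
37 + 23 = 60

60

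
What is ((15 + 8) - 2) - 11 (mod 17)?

15 + 8 = 23 ≡ 6 (mod 17)
6 - 2 = 4
4 - 11 = -7 ≡ 10 (mod 17)

10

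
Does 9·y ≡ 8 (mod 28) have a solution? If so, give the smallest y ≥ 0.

gcd(9, 28) = 1, so a unique solution mod 28 exists.
9⁻¹ ≡ 25 (mod 28).
y ≡ 25·8 ≡ 4 (mod 28).

4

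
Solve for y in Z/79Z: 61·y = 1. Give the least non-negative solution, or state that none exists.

57

gcd(61, 79) = 1, so a unique solution mod 79 exists.
61⁻¹ ≡ 57 (mod 79).
y ≡ 57·1 ≡ 57 (mod 79).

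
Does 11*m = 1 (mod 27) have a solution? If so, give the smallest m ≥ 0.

gcd(11, 27) = 1, so a unique solution mod 27 exists.
11⁻¹ ≡ 5 (mod 27).
m ≡ 5*1 ≡ 5 (mod 27).

5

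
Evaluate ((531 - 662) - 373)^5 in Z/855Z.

396

531 - 662 = -131 ≡ 724 (mod 855)
724 - 373 = 351
(351)^5 ≡ 396 (mod 855)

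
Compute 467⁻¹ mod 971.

761

Apply the Euclidean algorithm and back-substitute:
971 = 2*467 + 37
467 = 12*37 + 23
37 = 1*23 + 14
23 = 1*14 + 9
14 = 1*9 + 5
9 = 1*5 + 4
5 = 1*4 + 1
4 = 4*1 + 0
gcd(467, 971) = 1, so the inverse exists.
Bézout: 1 = 101*971 − 210*467.
So 467⁻¹ ≡ −210 ≡ 761 (mod 971).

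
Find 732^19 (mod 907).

140

19 in binary is 10011, i.e. 19 = 16 + 2 + 1.
732^1 ≡ 732 (mod 907)
732^2 ≡ 732^2 = 535824 ≡ 694 (mod 907)
732^4 ≡ 694^2 = 481636 ≡ 19 (mod 907)
732^8 ≡ 19^2 = 361 (mod 907)
732^16 ≡ 361^2 = 130321 ≡ 620 (mod 907)
732^19 = 732^16 · 732^2 · 732^1 ≡ 620 · 694 · 732 (mod 907).
Accumulate the product:
620 · 694 = 430280 ≡ 362
362 · 732 = 264984 ≡ 140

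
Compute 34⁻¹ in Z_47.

18

Run the extended Euclidean algorithm:
47 = 1*34 + 13
34 = 2*13 + 8
13 = 1*8 + 5
8 = 1*5 + 3
5 = 1*3 + 2
3 = 1*2 + 1
2 = 2*1 + 0
gcd(34, 47) = 1, so the inverse exists.
Back-substitute for 1:
1 = 1*3 − 1*2
  = −1*5 + 2*3
  = 2*8 − 3*5
  = −3*13 + 5*8
  = 5*34 − 13*13
  = −13*47 + 18*34
So 34⁻¹ ≡ 18 (mod 47).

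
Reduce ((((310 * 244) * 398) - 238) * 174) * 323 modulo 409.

118

310 * 244 = 75640 ≡ 384 (mod 409)
384 * 398 = 152832 ≡ 275 (mod 409)
275 - 238 = 37
37 * 174 = 6438 ≡ 303 (mod 409)
303 * 323 = 97869 ≡ 118 (mod 409)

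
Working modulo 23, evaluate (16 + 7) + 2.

2

16 + 7 = 23 ≡ 0 (mod 23)
0 + 2 = 2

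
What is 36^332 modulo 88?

Using repeated squaring:
332 in binary is 101001100, i.e. 332 = 256 + 64 + 8 + 4.
36^1 ≡ 36 (mod 88)
36^2 ≡ 36^2 = 1296 ≡ 64 (mod 88)
36^4 ≡ 64^2 = 4096 ≡ 48 (mod 88)
36^8 ≡ 48^2 = 2304 ≡ 16 (mod 88)
36^16 ≡ 16^2 = 256 ≡ 80 (mod 88)
36^32 ≡ 80^2 = 6400 ≡ 64 (mod 88)
36^64 ≡ 64^2 = 4096 ≡ 48 (mod 88)
36^128 ≡ 48^2 = 2304 ≡ 16 (mod 88)
36^256 ≡ 16^2 = 256 ≡ 80 (mod 88)
36^332 = 36^256 * 36^64 * 36^8 * 36^4 ≡ 80 * 48 * 16 * 48 (mod 88).
Accumulate the product:
80 * 48 = 3840 ≡ 56
56 * 16 = 896 ≡ 16
16 * 48 = 768 ≡ 64

64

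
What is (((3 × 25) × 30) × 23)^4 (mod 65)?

3 × 25 = 75 ≡ 10 (mod 65)
10 × 30 = 300 ≡ 40 (mod 65)
40 × 23 = 920 ≡ 10 (mod 65)
(10)^4 ≡ 55 (mod 65)

55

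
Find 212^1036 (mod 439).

334

212^1 ≡ 212 (mod 439)
212^2 ≡ 212^2 = 44944 ≡ 166 (mod 439)
212^4 ≡ 166^2 = 27556 ≡ 338 (mod 439)
212^8 ≡ 338^2 = 114244 ≡ 104 (mod 439)
212^16 ≡ 104^2 = 10816 ≡ 280 (mod 439)
212^32 ≡ 280^2 = 78400 ≡ 258 (mod 439)
212^64 ≡ 258^2 = 66564 ≡ 275 (mod 439)
212^128 ≡ 275^2 = 75625 ≡ 117 (mod 439)
212^256 ≡ 117^2 = 13689 ≡ 80 (mod 439)
212^512 ≡ 80^2 = 6400 ≡ 254 (mod 439)
212^1024 ≡ 254^2 = 64516 ≡ 422 (mod 439)
212^1036 = 212^1024 * 212^8 * 212^4 ≡ 422 * 104 * 338 (mod 439).
Accumulate the product:
422 * 104 = 43888 ≡ 427
427 * 338 = 144326 ≡ 334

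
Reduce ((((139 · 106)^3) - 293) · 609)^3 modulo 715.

109

139 · 106 = 14734 ≡ 434 (mod 715)
(434)^3 ≡ 554 (mod 715)
554 - 293 = 261
261 · 609 = 158949 ≡ 219 (mod 715)
(219)^3 ≡ 109 (mod 715)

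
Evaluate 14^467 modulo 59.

30

14^1 ≡ 14 (mod 59)
14^2 ≡ 14^2 = 196 ≡ 19 (mod 59)
14^4 ≡ 19^2 = 361 ≡ 7 (mod 59)
14^8 ≡ 7^2 = 49 (mod 59)
14^16 ≡ 49^2 = 2401 ≡ 41 (mod 59)
14^32 ≡ 41^2 = 1681 ≡ 29 (mod 59)
14^64 ≡ 29^2 = 841 ≡ 15 (mod 59)
14^128 ≡ 15^2 = 225 ≡ 48 (mod 59)
14^256 ≡ 48^2 = 2304 ≡ 3 (mod 59)
14^467 = 14^256 · 14^128 · 14^64 · 14^16 · 14^2 · 14^1 ≡ 3 · 48 · 15 · 41 · 19 · 14 (mod 59).
Accumulate the product:
3 · 48 = 144 ≡ 26
26 · 15 = 390 ≡ 36
36 · 41 = 1476 ≡ 1
1 · 19 = 19
19 · 14 = 266 ≡ 30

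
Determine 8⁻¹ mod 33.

29

33 = 4·8 + 1
8 = 8·1 + 0
gcd(8, 33) = 1, so the inverse exists.
Back-substitute for 1:
1 = 1·33 − 4·8
So 8⁻¹ ≡ −4 ≡ 29 (mod 33).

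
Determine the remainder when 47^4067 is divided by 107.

4067 in binary is 111111100011, i.e. 4067 = 2048 + 1024 + 512 + 256 + 128 + 64 + 32 + 2 + 1.
47^1 ≡ 47 (mod 107)
47^2 ≡ 47^2 = 2209 ≡ 69 (mod 107)
47^4 ≡ 69^2 = 4761 ≡ 53 (mod 107)
47^8 ≡ 53^2 = 2809 ≡ 27 (mod 107)
47^16 ≡ 27^2 = 729 ≡ 87 (mod 107)
47^32 ≡ 87^2 = 7569 ≡ 79 (mod 107)
47^64 ≡ 79^2 = 6241 ≡ 35 (mod 107)
47^128 ≡ 35^2 = 1225 ≡ 48 (mod 107)
47^256 ≡ 48^2 = 2304 ≡ 57 (mod 107)
47^512 ≡ 57^2 = 3249 ≡ 39 (mod 107)
47^1024 ≡ 39^2 = 1521 ≡ 23 (mod 107)
47^2048 ≡ 23^2 = 529 ≡ 101 (mod 107)
47^4067 = 47^2048 * 47^1024 * 47^512 * 47^256 * 47^128 * 47^64 * 47^32 * 47^2 * 47^1 ≡ 101 * 23 * 39 * 57 * 48 * 35 * 79 * 69 * 47 (mod 107).
Accumulate the product:
101 * 23 = 2323 ≡ 76
76 * 39 = 2964 ≡ 75
75 * 57 = 4275 ≡ 102
102 * 48 = 4896 ≡ 81
81 * 35 = 2835 ≡ 53
53 * 79 = 4187 ≡ 14
14 * 69 = 966 ≡ 3
3 * 47 = 141 ≡ 34

34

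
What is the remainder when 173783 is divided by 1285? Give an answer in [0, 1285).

173783 = 135×1285 + 308, so 173783 ≡ 308 (mod 1285).

308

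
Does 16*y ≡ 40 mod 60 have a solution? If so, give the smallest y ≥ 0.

gcd(16, 60) = 4, and 4 | 40, so solutions exist.
Divide through by 4: 4*y ≡ 10 (mod 15).
4⁻¹ ≡ 4 (mod 15).
y ≡ 4*10 ≡ 10 (mod 15).
The smallest non-negative solution is y = 10.

10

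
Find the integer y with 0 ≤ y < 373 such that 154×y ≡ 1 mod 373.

373 = 2*154 + 65
154 = 2*65 + 24
65 = 2*24 + 17
24 = 1*17 + 7
17 = 2*7 + 3
7 = 2*3 + 1
3 = 3*1 + 0
gcd(154, 373) = 1, so the inverse exists.
Bézout: 1 = −45*373 + 109*154.
So 154⁻¹ ≡ 109 (mod 373).

109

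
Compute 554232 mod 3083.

2375

554232 = 179×3083 + 2375, so 554232 ≡ 2375 (mod 3083).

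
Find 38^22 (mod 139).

By square-and-multiply:
22 in binary is 10110, i.e. 22 = 16 + 4 + 2.
38^1 ≡ 38 (mod 139)
38^2 ≡ 38^2 = 1444 ≡ 54 (mod 139)
38^4 ≡ 54^2 = 2916 ≡ 136 (mod 139)
38^8 ≡ 136^2 = 18496 ≡ 9 (mod 139)
38^16 ≡ 9^2 = 81 (mod 139)
38^22 = 38^16 × 38^4 × 38^2 ≡ 81 × 136 × 54 (mod 139).
Accumulate the product:
81 × 136 = 11016 ≡ 35
35 × 54 = 1890 ≡ 83

83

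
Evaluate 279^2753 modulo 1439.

1005

Compute successive squares:
2753 in binary is 101011000001, i.e. 2753 = 2048 + 512 + 128 + 64 + 1.
279^1 ≡ 279 (mod 1439)
279^2 ≡ 279^2 = 77841 ≡ 135 (mod 1439)
279^4 ≡ 135^2 = 18225 ≡ 957 (mod 1439)
279^8 ≡ 957^2 = 915849 ≡ 645 (mod 1439)
279^16 ≡ 645^2 = 416025 ≡ 154 (mod 1439)
279^32 ≡ 154^2 = 23716 ≡ 692 (mod 1439)
279^64 ≡ 692^2 = 478864 ≡ 1116 (mod 1439)
279^128 ≡ 1116^2 = 1245456 ≡ 721 (mod 1439)
279^256 ≡ 721^2 = 519841 ≡ 362 (mod 1439)
279^512 ≡ 362^2 = 131044 ≡ 95 (mod 1439)
279^1024 ≡ 95^2 = 9025 ≡ 391 (mod 1439)
279^2048 ≡ 391^2 = 152881 ≡ 347 (mod 1439)
279^2753 = 279^2048 · 279^512 · 279^128 · 279^64 · 279^1 ≡ 347 · 95 · 721 · 1116 · 279 (mod 1439).
Accumulate the product:
347 · 95 = 32965 ≡ 1307
1307 · 721 = 942347 ≡ 1241
1241 · 1116 = 1384956 ≡ 638
638 · 279 = 178002 ≡ 1005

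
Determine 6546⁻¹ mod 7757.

7757 = 1*6546 + 1211
6546 = 5*1211 + 491
1211 = 2*491 + 229
491 = 2*229 + 33
229 = 6*33 + 31
33 = 1*31 + 2
31 = 15*2 + 1
2 = 2*1 + 0
gcd(6546, 7757) = 1, so the inverse exists.
Bézout: 1 = 3173*7757 − 3760*6546.
So 6546⁻¹ ≡ −3760 ≡ 3997 (mod 7757).

3997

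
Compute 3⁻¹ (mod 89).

30

Run the extended Euclidean algorithm:
89 = 29×3 + 2
3 = 1×2 + 1
2 = 2×1 + 0
gcd(3, 89) = 1, so the inverse exists.
Back-substitute for 1:
1 = 1×3 − 1×2
  = −1×89 + 30×3
So 3⁻¹ ≡ 30 (mod 89).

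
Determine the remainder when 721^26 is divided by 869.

26 in binary is 11010, i.e. 26 = 16 + 8 + 2.
721^1 ≡ 721 (mod 869)
721^2 ≡ 721^2 = 519841 ≡ 179 (mod 869)
721^4 ≡ 179^2 = 32041 ≡ 757 (mod 869)
721^8 ≡ 757^2 = 573049 ≡ 378 (mod 869)
721^16 ≡ 378^2 = 142884 ≡ 368 (mod 869)
721^26 = 721^16 · 721^8 · 721^2 ≡ 368 · 378 · 179 (mod 869).
Accumulate the product:
368 · 378 = 139104 ≡ 64
64 · 179 = 11456 ≡ 159

159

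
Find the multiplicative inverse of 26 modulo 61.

61 = 2×26 + 9
26 = 2×9 + 8
9 = 1×8 + 1
8 = 8×1 + 0
gcd(26, 61) = 1, so the inverse exists.
Bézout: 1 = 3×61 − 7×26.
So 26⁻¹ ≡ −7 ≡ 54 (mod 61).

54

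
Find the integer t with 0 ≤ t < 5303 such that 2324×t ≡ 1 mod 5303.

Run the extended Euclidean algorithm:
5303 = 2·2324 + 655
2324 = 3·655 + 359
655 = 1·359 + 296
359 = 1·296 + 63
296 = 4·63 + 44
63 = 1·44 + 19
44 = 2·19 + 6
19 = 3·6 + 1
6 = 6·1 + 0
gcd(2324, 5303) = 1, so the inverse exists.
Back-substitute for 1:
1 = 1·19 − 3·6
  = −3·44 + 7·19
  = 7·63 − 10·44
  = −10·296 + 47·63
  = 47·359 − 57·296
  = −57·655 + 104·359
  = 104·2324 − 369·655
  = −369·5303 + 842·2324
So 2324⁻¹ ≡ 842 (mod 5303).

842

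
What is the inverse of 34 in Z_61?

9

61 = 1×34 + 27
34 = 1×27 + 7
27 = 3×7 + 6
7 = 1×6 + 1
6 = 6×1 + 0
gcd(34, 61) = 1, so the inverse exists.
Back-substitute for 1:
1 = 1×7 − 1×6
  = −1×27 + 4×7
  = 4×34 − 5×27
  = −5×61 + 9×34
So 34⁻¹ ≡ 9 (mod 61).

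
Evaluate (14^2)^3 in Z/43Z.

21

(14)^2 ≡ 24 (mod 43)
(24)^3 ≡ 21 (mod 43)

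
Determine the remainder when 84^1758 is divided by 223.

98

84^1 ≡ 84 (mod 223)
84^2 ≡ 84^2 = 7056 ≡ 143 (mod 223)
84^4 ≡ 143^2 = 20449 ≡ 156 (mod 223)
84^8 ≡ 156^2 = 24336 ≡ 29 (mod 223)
84^16 ≡ 29^2 = 841 ≡ 172 (mod 223)
84^32 ≡ 172^2 = 29584 ≡ 148 (mod 223)
84^64 ≡ 148^2 = 21904 ≡ 50 (mod 223)
84^128 ≡ 50^2 = 2500 ≡ 47 (mod 223)
84^256 ≡ 47^2 = 2209 ≡ 202 (mod 223)
84^512 ≡ 202^2 = 40804 ≡ 218 (mod 223)
84^1024 ≡ 218^2 = 47524 ≡ 25 (mod 223)
84^1758 = 84^1024 · 84^512 · 84^128 · 84^64 · 84^16 · 84^8 · 84^4 · 84^2 ≡ 25 · 218 · 47 · 50 · 172 · 29 · 156 · 143 (mod 223).
Accumulate the product:
25 · 218 = 5450 ≡ 98
98 · 47 = 4606 ≡ 146
146 · 50 = 7300 ≡ 164
164 · 172 = 28208 ≡ 110
110 · 29 = 3190 ≡ 68
68 · 156 = 10608 ≡ 127
127 · 143 = 18161 ≡ 98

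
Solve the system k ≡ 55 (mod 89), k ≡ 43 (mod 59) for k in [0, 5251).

3170

89⁻¹ mod 59: 89×2 ≡ 1 (mod 59), so 89⁻¹ ≡ 2.
k = 55 + 89×((43 − 55)×2 mod 59) = 55 + 89×35 = 3170.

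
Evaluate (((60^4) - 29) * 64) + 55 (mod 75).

(60)^4 ≡ 0 (mod 75)
0 - 29 = -29 ≡ 46 (mod 75)
46 * 64 = 2944 ≡ 19 (mod 75)
19 + 55 = 74

74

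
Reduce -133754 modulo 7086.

880

-133754 = -19*7086 + 880, so -133754 ≡ 880 (mod 7086).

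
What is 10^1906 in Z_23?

12

By square-and-multiply:
1906 in binary is 11101110010, i.e. 1906 = 1024 + 512 + 256 + 64 + 32 + 16 + 2.
10^1 ≡ 10 (mod 23)
10^2 ≡ 10^2 = 100 ≡ 8 (mod 23)
10^4 ≡ 8^2 = 64 ≡ 18 (mod 23)
10^8 ≡ 18^2 = 324 ≡ 2 (mod 23)
10^16 ≡ 2^2 = 4 (mod 23)
10^32 ≡ 4^2 = 16 (mod 23)
10^64 ≡ 16^2 = 256 ≡ 3 (mod 23)
10^128 ≡ 3^2 = 9 (mod 23)
10^256 ≡ 9^2 = 81 ≡ 12 (mod 23)
10^512 ≡ 12^2 = 144 ≡ 6 (mod 23)
10^1024 ≡ 6^2 = 36 ≡ 13 (mod 23)
10^1906 = 10^1024 × 10^512 × 10^256 × 10^64 × 10^32 × 10^16 × 10^2 ≡ 13 × 6 × 12 × 3 × 16 × 4 × 8 (mod 23).
Accumulate the product:
13 × 6 = 78 ≡ 9
9 × 12 = 108 ≡ 16
16 × 3 = 48 ≡ 2
2 × 16 = 32 ≡ 9
9 × 4 = 36 ≡ 13
13 × 8 = 104 ≡ 12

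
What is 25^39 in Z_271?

258

Using repeated squaring:
39 in binary is 100111, i.e. 39 = 32 + 4 + 2 + 1.
25^1 ≡ 25 (mod 271)
25^2 ≡ 25^2 = 625 ≡ 83 (mod 271)
25^4 ≡ 83^2 = 6889 ≡ 114 (mod 271)
25^8 ≡ 114^2 = 12996 ≡ 259 (mod 271)
25^16 ≡ 259^2 = 67081 ≡ 144 (mod 271)
25^32 ≡ 144^2 = 20736 ≡ 140 (mod 271)
25^39 = 25^32 · 25^4 · 25^2 · 25^1 ≡ 140 · 114 · 83 · 25 (mod 271).
Accumulate the product:
140 · 114 = 15960 ≡ 242
242 · 83 = 20086 ≡ 32
32 · 25 = 800 ≡ 258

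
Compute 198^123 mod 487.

43

Compute successive squares:
198^1 ≡ 198 (mod 487)
198^2 ≡ 198^2 = 39204 ≡ 244 (mod 487)
198^4 ≡ 244^2 = 59536 ≡ 122 (mod 487)
198^8 ≡ 122^2 = 14884 ≡ 274 (mod 487)
198^16 ≡ 274^2 = 75076 ≡ 78 (mod 487)
198^32 ≡ 78^2 = 6084 ≡ 240 (mod 487)
198^64 ≡ 240^2 = 57600 ≡ 134 (mod 487)
198^123 = 198^64 · 198^32 · 198^16 · 198^8 · 198^2 · 198^1 ≡ 134 · 240 · 78 · 274 · 244 · 198 (mod 487).
Accumulate the product:
134 · 240 = 32160 ≡ 18
18 · 78 = 1404 ≡ 430
430 · 274 = 117820 ≡ 453
453 · 244 = 110532 ≡ 470
470 · 198 = 93060 ≡ 43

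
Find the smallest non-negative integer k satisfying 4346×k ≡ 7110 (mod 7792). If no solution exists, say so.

gcd(4346, 7792) = 2, and 2 | 7110, so solutions exist.
Divide through by 2: 2173×k ≡ 3555 mod 3896.
2173⁻¹ ≡ 2277 (mod 3896).
k ≡ 2277×3555 ≡ 2743 (mod 3896).
The smallest non-negative solution is k = 2743.

2743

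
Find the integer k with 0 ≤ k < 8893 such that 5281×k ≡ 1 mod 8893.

357

8893 = 1·5281 + 3612
5281 = 1·3612 + 1669
3612 = 2·1669 + 274
1669 = 6·274 + 25
274 = 10·25 + 24
25 = 1·24 + 1
24 = 24·1 + 0
gcd(5281, 8893) = 1, so the inverse exists.
Back-substitute for 1:
1 = 1·25 − 1·24
  = −1·274 + 11·25
  = 11·1669 − 67·274
  = −67·3612 + 145·1669
  = 145·5281 − 212·3612
  = −212·8893 + 357·5281
So 5281⁻¹ ≡ 357 (mod 8893).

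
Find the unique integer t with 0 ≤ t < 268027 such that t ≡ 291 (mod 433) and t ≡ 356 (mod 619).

85159

433⁻¹ mod 619: 433×203 ≡ 1 (mod 619), so 433⁻¹ ≡ 203.
t = 291 + 433×((356 − 291)×203 mod 619) = 291 + 433×196 = 85159.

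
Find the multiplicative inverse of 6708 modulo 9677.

Apply the Euclidean algorithm and back-substitute:
9677 = 1×6708 + 2969
6708 = 2×2969 + 770
2969 = 3×770 + 659
770 = 1×659 + 111
659 = 5×111 + 104
111 = 1×104 + 7
104 = 14×7 + 6
7 = 1×6 + 1
6 = 6×1 + 0
gcd(6708, 9677) = 1, so the inverse exists.
Back-substitute for 1:
1 = 1×7 − 1×6
  = −1×104 + 15×7
  = 15×111 − 16×104
  = −16×659 + 95×111
  = 95×770 − 111×659
  = −111×2969 + 428×770
  = 428×6708 − 967×2969
  = −967×9677 + 1395×6708
So 6708⁻¹ ≡ 1395 (mod 9677).

1395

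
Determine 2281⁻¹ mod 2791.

Run the extended Euclidean algorithm:
2791 = 1*2281 + 510
2281 = 4*510 + 241
510 = 2*241 + 28
241 = 8*28 + 17
28 = 1*17 + 11
17 = 1*11 + 6
11 = 1*6 + 5
6 = 1*5 + 1
5 = 5*1 + 0
gcd(2281, 2791) = 1, so the inverse exists.
Back-substitute for 1:
1 = 1*6 − 1*5
  = −1*11 + 2*6
  = 2*17 − 3*11
  = −3*28 + 5*17
  = 5*241 − 43*28
  = −43*510 + 91*241
  = 91*2281 − 407*510
  = −407*2791 + 498*2281
So 2281⁻¹ ≡ 498 (mod 2791).

498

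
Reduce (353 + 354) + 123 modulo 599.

353 + 354 = 707 ≡ 108 (mod 599)
108 + 123 = 231

231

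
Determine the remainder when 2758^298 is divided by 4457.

298 in binary is 100101010, i.e. 298 = 256 + 32 + 8 + 2.
2758^1 ≡ 2758 (mod 4457)
2758^2 ≡ 2758^2 = 7606564 ≡ 2922 (mod 4457)
2758^4 ≡ 2922^2 = 8538084 ≡ 2929 (mod 4457)
2758^8 ≡ 2929^2 = 8579041 ≡ 3773 (mod 4457)
2758^16 ≡ 3773^2 = 14235529 ≡ 4328 (mod 4457)
2758^32 ≡ 4328^2 = 18731584 ≡ 3270 (mod 4457)
2758^64 ≡ 3270^2 = 10692900 ≡ 557 (mod 4457)
2758^128 ≡ 557^2 = 310249 ≡ 2716 (mod 4457)
2758^256 ≡ 2716^2 = 7376656 ≡ 321 (mod 4457)
2758^298 = 2758^256 × 2758^32 × 2758^8 × 2758^2 ≡ 321 × 3270 × 3773 × 2922 (mod 4457).
Accumulate the product:
321 × 3270 = 1049670 ≡ 2275
2275 × 3773 = 8583575 ≡ 3850
3850 × 2922 = 11249700 ≡ 232

232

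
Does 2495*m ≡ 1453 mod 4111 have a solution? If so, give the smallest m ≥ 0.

3670

gcd(2495, 4111) = 1, so a unique solution mod 4111 exists.
2495⁻¹ ≡ 608 (mod 4111).
m ≡ 608*1453 ≡ 3670 (mod 4111).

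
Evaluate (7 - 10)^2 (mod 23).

7 - 10 = -3 ≡ 20 (mod 23)
(20)^2 ≡ 9 (mod 23)

9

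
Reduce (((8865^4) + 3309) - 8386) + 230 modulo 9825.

5203

(8865)^4 ≡ 225 (mod 9825)
225 + 3309 = 3534
3534 - 8386 = -4852 ≡ 4973 (mod 9825)
4973 + 230 = 5203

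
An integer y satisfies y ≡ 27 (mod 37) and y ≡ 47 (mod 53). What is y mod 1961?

471

37⁻¹ mod 53: 37×43 ≡ 1 (mod 53), so 37⁻¹ ≡ 43.
y = 27 + 37×((47 − 27)×43 mod 53) = 27 + 37×12 = 471.
Check: 471 mod 37 = 27, 471 mod 53 = 47. ✓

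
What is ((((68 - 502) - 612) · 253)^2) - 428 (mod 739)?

68 - 502 = -434 ≡ 305 (mod 739)
305 - 612 = -307 ≡ 432 (mod 739)
432 · 253 = 109296 ≡ 663 (mod 739)
(663)^2 ≡ 603 (mod 739)
603 - 428 = 175

175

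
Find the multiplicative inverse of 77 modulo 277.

277 = 3×77 + 46
77 = 1×46 + 31
46 = 1×31 + 15
31 = 2×15 + 1
15 = 15×1 + 0
gcd(77, 277) = 1, so the inverse exists.
Back-substitute for 1:
1 = 1×31 − 2×15
  = −2×46 + 3×31
  = 3×77 − 5×46
  = −5×277 + 18×77
So 77⁻¹ ≡ 18 (mod 277).

18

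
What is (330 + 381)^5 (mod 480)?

231

330 + 381 = 711 ≡ 231 (mod 480)
(231)^5 ≡ 231 (mod 480)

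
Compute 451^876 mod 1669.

881

Using repeated squaring:
451^1 ≡ 451 (mod 1669)
451^2 ≡ 451^2 = 203401 ≡ 1452 (mod 1669)
451^4 ≡ 1452^2 = 2108304 ≡ 357 (mod 1669)
451^8 ≡ 357^2 = 127449 ≡ 605 (mod 1669)
451^16 ≡ 605^2 = 366025 ≡ 514 (mod 1669)
451^32 ≡ 514^2 = 264196 ≡ 494 (mod 1669)
451^64 ≡ 494^2 = 244036 ≡ 362 (mod 1669)
451^128 ≡ 362^2 = 131044 ≡ 862 (mod 1669)
451^256 ≡ 862^2 = 743044 ≡ 339 (mod 1669)
451^512 ≡ 339^2 = 114921 ≡ 1429 (mod 1669)
451^876 = 451^512 * 451^256 * 451^64 * 451^32 * 451^8 * 451^4 ≡ 1429 * 339 * 362 * 494 * 605 * 357 (mod 1669).
Accumulate the product:
1429 * 339 = 484431 ≡ 421
421 * 362 = 152402 ≡ 523
523 * 494 = 258362 ≡ 1336
1336 * 605 = 808280 ≡ 484
484 * 357 = 172788 ≡ 881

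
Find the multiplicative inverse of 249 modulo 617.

Apply the Euclidean algorithm and back-substitute:
617 = 2*249 + 119
249 = 2*119 + 11
119 = 10*11 + 9
11 = 1*9 + 2
9 = 4*2 + 1
2 = 2*1 + 0
gcd(249, 617) = 1, so the inverse exists.
Back-substitute for 1:
1 = 1*9 − 4*2
  = −4*11 + 5*9
  = 5*119 − 54*11
  = −54*249 + 113*119
  = 113*617 − 280*249
So 249⁻¹ ≡ −280 ≡ 337 (mod 617).

337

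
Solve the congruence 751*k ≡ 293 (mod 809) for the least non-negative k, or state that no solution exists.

790

gcd(751, 809) = 1, so a unique solution mod 809 exists.
751⁻¹ ≡ 265 (mod 809).
k ≡ 265*293 ≡ 790 (mod 809).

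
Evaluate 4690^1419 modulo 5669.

5019

4690^1 ≡ 4690 (mod 5669)
4690^2 ≡ 4690^2 = 21996100 ≡ 380 (mod 5669)
4690^4 ≡ 380^2 = 144400 ≡ 2675 (mod 5669)
4690^8 ≡ 2675^2 = 7155625 ≡ 1347 (mod 5669)
4690^16 ≡ 1347^2 = 1814409 ≡ 329 (mod 5669)
4690^32 ≡ 329^2 = 108241 ≡ 530 (mod 5669)
4690^64 ≡ 530^2 = 280900 ≡ 3119 (mod 5669)
4690^128 ≡ 3119^2 = 9728161 ≡ 157 (mod 5669)
4690^256 ≡ 157^2 = 24649 ≡ 1973 (mod 5669)
4690^512 ≡ 1973^2 = 3892729 ≡ 3795 (mod 5669)
4690^1024 ≡ 3795^2 = 14402025 ≡ 2765 (mod 5669)
4690^1419 = 4690^1024 · 4690^256 · 4690^128 · 4690^8 · 4690^2 · 4690^1 ≡ 2765 · 1973 · 157 · 1347 · 380 · 4690 (mod 5669).
Accumulate the product:
2765 · 1973 = 5455345 ≡ 1767
1767 · 157 = 277419 ≡ 5307
5307 · 1347 = 7148529 ≡ 5589
5589 · 380 = 2123820 ≡ 3614
3614 · 4690 = 16949660 ≡ 5019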